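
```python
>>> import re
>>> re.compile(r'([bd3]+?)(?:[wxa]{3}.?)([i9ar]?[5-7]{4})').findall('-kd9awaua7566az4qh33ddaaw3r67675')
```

[('33dd', 'r6767')]

The pattern matches one or more of one of [bd3] (lazy) (captured); then exactly 3 of one of [wxa], then optionally any character (non-capturing group); then optionally one of [i9ar], then exactly 4 of a character in [5-7] (captured).
Matches: at [18:31] match '33ddaaw3r6767', groups = ('33dd', 'r6767').
`findall` packs the 2 group values into a tuple for every match.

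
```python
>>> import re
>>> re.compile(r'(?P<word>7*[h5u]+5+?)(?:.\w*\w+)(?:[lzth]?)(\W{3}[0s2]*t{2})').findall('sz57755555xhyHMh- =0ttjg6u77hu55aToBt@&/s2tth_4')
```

[('7755555', '- =0tt'), ('77hu55', '@&/s2tt')]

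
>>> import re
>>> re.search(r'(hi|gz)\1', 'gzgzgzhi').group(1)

`\1` is not a pattern — it's the concrete string captured by group 1, re-applied verbatim.
`search` walks the string left to right and returns the first match it finds.
The match spans [0:4] → 'gzgz'.
Captured: group 1 = 'gz'.

'gz'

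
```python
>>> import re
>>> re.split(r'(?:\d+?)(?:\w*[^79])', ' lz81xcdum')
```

[' lz', '']

The string is cut at each match, leaving 2 pieces.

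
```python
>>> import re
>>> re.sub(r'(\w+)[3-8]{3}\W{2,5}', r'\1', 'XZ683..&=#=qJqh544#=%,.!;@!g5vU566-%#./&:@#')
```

'XZ=qJqh!;@!g5vU&:@#'

Each match is replaced using the text its own group 1 captured.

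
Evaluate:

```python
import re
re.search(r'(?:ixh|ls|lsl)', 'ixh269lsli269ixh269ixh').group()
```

The match spans [0:3] → 'ixh'.

'ixh'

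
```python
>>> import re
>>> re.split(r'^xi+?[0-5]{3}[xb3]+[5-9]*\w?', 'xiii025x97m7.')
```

['', '7.']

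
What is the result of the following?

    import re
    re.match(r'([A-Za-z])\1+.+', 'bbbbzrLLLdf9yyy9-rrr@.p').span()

(0, 23)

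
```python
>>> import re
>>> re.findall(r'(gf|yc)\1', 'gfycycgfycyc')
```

['yc', 'yc']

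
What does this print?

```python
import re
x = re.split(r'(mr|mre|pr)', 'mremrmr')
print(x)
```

Alternation isn't longest-match — the leftmost alternative that fits at this position is chosen.
Matches to split on: at [0:2] → 'mr'; at [3:5] → 'mr'; at [5:7] → 'mr'.
`re.split` interleaves the captured-group text with the surrounding fragments.

['', 'mr', 'e', 'mr', '', 'mr', '']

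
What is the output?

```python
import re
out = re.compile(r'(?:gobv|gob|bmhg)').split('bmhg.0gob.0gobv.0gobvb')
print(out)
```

['', '.0', '.0', '.0', 'b']

`|` is ordered: at each position the engine commits to the first alternative that works.
Matches to split on: at [0:4] → 'bmhg'; at [6:9] → 'gob'; at [11:15] → 'gobv'; at [17:21] → 'gobv'.
`split` removes every match and returns the 5 fragments in between.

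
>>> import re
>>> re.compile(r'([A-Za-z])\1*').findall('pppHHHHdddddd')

['p', 'H', 'd']

After group 1 captures some text, `\1` only succeeds where that same text appears again.
Walking the string: at [0:3] match 'ppp', group 1 = 'p'; at [3:7] match 'HHHH', group 1 = 'H'; at [7:13] match 'dddddd', group 1 = 'd'.
`findall` collects group 1 from each match (3 total).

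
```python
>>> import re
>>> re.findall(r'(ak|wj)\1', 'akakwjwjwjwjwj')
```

['ak', 'wj', 'wj']

A backreference is literal: `\1` must see the identical characters the first group matched.
Matches: at [0:4] match 'akak', group 1 = 'ak'; at [4:8] match 'wjwj', group 1 = 'wj'; at [8:12] match 'wjwj', group 1 = 'wj'.
One capturing group, so `findall` returns just the captured substring from each match — 3 in all.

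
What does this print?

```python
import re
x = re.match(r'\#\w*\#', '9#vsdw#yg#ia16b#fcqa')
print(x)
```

`re.match` won't scan ahead — the pattern has to work from the very first character.
Here position 0 doesn't satisfy it, so the call returns None.

None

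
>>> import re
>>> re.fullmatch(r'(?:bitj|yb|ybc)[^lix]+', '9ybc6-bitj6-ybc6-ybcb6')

`re.fullmatch` requires the pattern to consume the entire string.
Here the pattern can't cover the whole string, so the call returns None.

None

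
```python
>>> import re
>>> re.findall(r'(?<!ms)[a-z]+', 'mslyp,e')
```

The negative lookaround is zero-width — it rules out positions where the adjacent text would match, without consuming anything.
`findall` yields the raw match text (2 of them) because the pattern has no groups.

['mslyp', 'e']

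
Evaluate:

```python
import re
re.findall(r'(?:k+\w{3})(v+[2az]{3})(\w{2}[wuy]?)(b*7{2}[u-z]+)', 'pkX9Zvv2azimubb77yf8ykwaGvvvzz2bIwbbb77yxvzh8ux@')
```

[('vv2az', 'imu', 'bb77y'), ('vvvzz2', 'bIw', 'bbb77yxvz')]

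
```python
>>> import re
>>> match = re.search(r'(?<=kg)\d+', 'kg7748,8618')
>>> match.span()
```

(2, 6)

The lookaround is zero-width — it requires the adjacent text to match without consuming it, so the asserted text isn't part of the match.
The match spans [2:6] → '7748'.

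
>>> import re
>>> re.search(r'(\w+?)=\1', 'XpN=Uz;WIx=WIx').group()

'WIx=WIx'

A backreference is literal: `\1` must see the identical characters the first group matched.
`search` walks the string left to right and returns the first match it finds.
The match spans [7:14] → 'WIx=WIx'.
Captured: group 1 = 'WIx'.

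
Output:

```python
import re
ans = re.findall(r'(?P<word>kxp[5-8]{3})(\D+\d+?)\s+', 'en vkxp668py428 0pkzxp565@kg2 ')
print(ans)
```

[('kxp668', 'py428')]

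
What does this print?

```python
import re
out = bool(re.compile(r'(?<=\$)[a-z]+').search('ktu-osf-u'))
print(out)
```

False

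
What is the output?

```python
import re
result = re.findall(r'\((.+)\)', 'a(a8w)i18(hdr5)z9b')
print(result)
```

Walking the string: at [1:15] match '(a8w)i18(hdr5)', group 1 = 'a8w)i18(hdr5'.
Because there's exactly one group, `findall` drops the full match and keeps group 1 from the one hit.

['a8w)i18(hdr5']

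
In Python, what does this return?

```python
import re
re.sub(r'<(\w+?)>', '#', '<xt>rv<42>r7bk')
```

'#rv#r7bk'

Each match is replaced by '#'.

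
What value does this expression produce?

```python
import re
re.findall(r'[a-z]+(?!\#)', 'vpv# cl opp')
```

Because the assertion is negative and zero-width, positions next to the forbidden text are skipped.
Walking the string: at [0:2] → 'vp'; at [5:7] → 'cl'; at [8:11] → 'opp'.
`findall` yields the raw match text (3 of them) because the pattern has no groups.

['vp', 'cl', 'opp']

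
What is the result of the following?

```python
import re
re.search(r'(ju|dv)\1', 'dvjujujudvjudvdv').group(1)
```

'ju'

The match spans [2:6] → 'juju'.
Captured: group 1 = 'ju'.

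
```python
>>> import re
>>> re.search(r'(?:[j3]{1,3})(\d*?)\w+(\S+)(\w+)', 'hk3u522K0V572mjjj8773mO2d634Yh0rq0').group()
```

The match spans [2:34] → '3u522K0V572mjjj8773mO2d634Yh0rq0'.

'3u522K0V572mjjj8773mO2d634Yh0rq0'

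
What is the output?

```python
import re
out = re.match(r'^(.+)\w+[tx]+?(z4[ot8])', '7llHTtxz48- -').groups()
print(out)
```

The match spans [0:10] → '7llHTtxz48'.
Captured: group 1 = '7llHT', group 2 = 'z48'.

('7llHT', 'z48')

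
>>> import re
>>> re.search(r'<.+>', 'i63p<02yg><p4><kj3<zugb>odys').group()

'<02yg><p4><kj3<zugb>'

The match spans [4:24] → '<02yg><p4><kj3<zugb>'.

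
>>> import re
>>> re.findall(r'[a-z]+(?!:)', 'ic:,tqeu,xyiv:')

A negative assertion filters positions out without eating any characters.
Scanning left to right: at [0:1] → 'i'; at [4:8] → 'tqeu'; at [9:12] → 'xyi'.
No capturing groups, so `findall` returns the 3 full match strings.

['i', 'tqeu', 'xyi']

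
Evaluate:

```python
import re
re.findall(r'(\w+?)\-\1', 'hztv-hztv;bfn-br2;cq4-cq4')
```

['hztv', 'cq4']

After group 1 captures some text, `\1` only succeeds where that same text appears again.
Scanning left to right: at [0:9] match 'hztv-hztv', group 1 = 'hztv'; at [18:25] match 'cq4-cq4', group 1 = 'cq4'.
One capturing group, so `findall` returns just the captured substring from each match — 2 in all.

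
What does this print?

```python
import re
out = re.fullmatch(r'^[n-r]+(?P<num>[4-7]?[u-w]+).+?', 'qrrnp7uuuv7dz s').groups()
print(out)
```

('7uuuv',)

This matches anchored at the start of the string; then one or more of a character in [n-r]; then optionally a character in [4-7], then one or more of a character in [u-w] (captured as 'num'); then one or more of any character (lazy).
`re.fullmatch` is like wrapping the pattern in `^…$` (in single-line mode).
The match spans [0:15] → 'qrrnp7uuuv7dz s'.
Captured: group 1 = '7uuuv'.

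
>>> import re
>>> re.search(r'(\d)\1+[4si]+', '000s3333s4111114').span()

(0, 4)

The backreference `\1` re-matches whatever the first group consumed, character for character.
The match spans [0:4] → '000s'.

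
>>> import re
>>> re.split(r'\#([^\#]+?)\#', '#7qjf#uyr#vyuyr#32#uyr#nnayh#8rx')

['', '7qjf', 'uyr', 'vyuyr', '32', 'uyr', 'nnayh#8rx']

Matches to split on: at [0:6] → '#7qjf#'; at [9:16] → '#vyuyr#'; at [18:23] → '#uyr#'.
`re.split` interleaves the captured-group text with the surrounding fragments.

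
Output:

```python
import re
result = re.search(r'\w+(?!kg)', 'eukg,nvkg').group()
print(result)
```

The negative lookaround is zero-width — it rules out positions where the adjacent text would match, without consuming anything.
`search` walks the string left to right and returns the first match it finds.
The match spans [0:4] → 'eukg'.

eukg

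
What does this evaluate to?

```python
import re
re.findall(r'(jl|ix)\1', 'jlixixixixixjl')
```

['ix', 'ix']

`\1` has to match the exact text group 1 already captured.
Matches: at [2:6] match 'ixix', group 1 = 'ix'; at [6:10] match 'ixix', group 1 = 'ix'.
One capturing group, so `findall` returns just the captured substring from each match — 2 in all.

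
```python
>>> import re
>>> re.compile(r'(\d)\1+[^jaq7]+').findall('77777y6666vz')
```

['7']

A backreference is literal: `\1` must see the identical characters the first group matched.
Walking the string: at [0:12] match '77777y6666vz', group 1 = '7'.
Because there's exactly one group, `findall` drops the full match and keeps group 1 from the one hit.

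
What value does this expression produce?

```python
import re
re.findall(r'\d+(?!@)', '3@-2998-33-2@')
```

Because the assertion is negative and zero-width, positions next to the forbidden text are skipped.
`findall` yields the raw match text (2 of them) because the pattern has no groups.

['2998', '33']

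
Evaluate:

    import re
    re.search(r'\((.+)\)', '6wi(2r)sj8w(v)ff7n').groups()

The match spans [3:14] → '(2r)sj8w(v)'.
Captured: group 1 = '2r)sj8w(v'.

('2r)sj8w(v',)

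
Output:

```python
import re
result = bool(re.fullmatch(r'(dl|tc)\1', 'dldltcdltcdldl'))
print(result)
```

False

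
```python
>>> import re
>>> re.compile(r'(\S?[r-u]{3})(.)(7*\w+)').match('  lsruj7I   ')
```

None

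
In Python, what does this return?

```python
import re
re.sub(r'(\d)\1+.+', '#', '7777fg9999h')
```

'#'

`\1` has to match the exact text group 1 already captured.
Matches: at [0:11] → '7777fg9999h'.
Each match is replaced by '#'.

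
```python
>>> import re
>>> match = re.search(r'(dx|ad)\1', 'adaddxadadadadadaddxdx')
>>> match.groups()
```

('ad',)

`\1` is not a pattern — it's the concrete string captured by group 1, re-applied verbatim.
`search` walks the string left to right and returns the first match it finds.
The match spans [0:4] → 'adad'.
Captured: group 1 = 'ad'.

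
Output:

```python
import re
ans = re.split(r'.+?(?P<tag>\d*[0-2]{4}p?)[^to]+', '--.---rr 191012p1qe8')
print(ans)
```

['', '191012p', '']

The pattern matches one or more of any character (lazy); then zero or more of a digit, then exactly 4 of a character in [0-2], then optionally the literal 'p' (captured as 'tag'); then one or more of any character except [to].
With the lazy modifier that quantifier settles for the fewest repetitions that let the rest of the pattern succeed (the atoms after it are unaffected and can still be greedy).
Matches to split on: at [0:20] → '--.---rr 191012p1qe8'.
`re.split` interleaves the captured-group text with the surrounding fragments.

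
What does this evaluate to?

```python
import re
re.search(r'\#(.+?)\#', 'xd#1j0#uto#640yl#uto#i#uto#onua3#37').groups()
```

Lazy quantifiers expand one character at a time until the remainder of the pattern can match.
Unlike `match`, `search` isn't anchored — it looks for the pattern anywhere in the string.
The match spans [2:7] → '#1j0#'.
Captured: group 1 = '1j0'.

('1j0',)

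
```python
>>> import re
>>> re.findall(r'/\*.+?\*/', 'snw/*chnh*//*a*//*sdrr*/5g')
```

['/*chnh*/', '/*a*/', '/*sdrr*/']

Because the quantifier is non-greedy, it stops expanding at the earliest point where the rest of the pattern can succeed.
No capturing groups, so `findall` returns the 3 full match strings.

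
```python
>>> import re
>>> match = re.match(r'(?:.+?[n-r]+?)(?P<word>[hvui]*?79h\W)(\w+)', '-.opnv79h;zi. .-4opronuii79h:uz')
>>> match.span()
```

(0, 12)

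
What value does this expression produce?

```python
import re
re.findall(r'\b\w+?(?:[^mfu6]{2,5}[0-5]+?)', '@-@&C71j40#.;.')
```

Pattern: a word boundary (`\b`, zero-width); then one or more of a word character (lazy); then 2 to 5 of any character except [mfu6], then one or more of a character in [0-5] (lazy) (non-capturing group).
Matches: at [4:10] → 'C71j40'.
No capturing groups, so `findall` returns the 1 full match string.

['C71j40']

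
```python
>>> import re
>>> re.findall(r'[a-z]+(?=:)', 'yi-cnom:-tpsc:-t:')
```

Lookahead/lookbehind check context without consuming it, so the matched span excludes the asserted characters.
Walking the string: at [3:7] → 'cnom'; at [9:13] → 'tpsc'; at [15:16] → 't'.
Since nothing is captured, `findall` lists the 3 matched substrings directly.

['cnom', 'tpsc', 't']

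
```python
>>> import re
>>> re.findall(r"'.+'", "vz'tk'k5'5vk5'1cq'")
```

With no groups in the pattern, `findall` gives back each whole match — 1 here.

["'tk'k5'5vk5'1cq'"]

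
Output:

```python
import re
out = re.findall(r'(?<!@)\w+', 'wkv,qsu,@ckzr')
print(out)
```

['wkv', 'qsu', 'kzr']

`(?!…)`/`(?<!…)` only lets a position through if the neighbouring text does NOT match; no characters are consumed.
Walking the string: at [0:3] → 'wkv'; at [4:7] → 'qsu'; at [10:13] → 'kzr'.
With no groups in the pattern, `findall` gives back each whole match — 3 here.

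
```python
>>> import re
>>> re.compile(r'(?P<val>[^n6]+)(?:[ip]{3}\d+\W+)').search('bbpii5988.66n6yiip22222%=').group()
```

'bbpii5988.'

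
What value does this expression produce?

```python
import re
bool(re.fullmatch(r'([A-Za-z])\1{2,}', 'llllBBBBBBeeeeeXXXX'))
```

A backreference is literal: `\1` must see the identical characters the first group matched.
`re.fullmatch` requires the pattern to consume the entire string.
Here the pattern can't cover the whole string, so the call returns None, and `bool(None)` is False.

False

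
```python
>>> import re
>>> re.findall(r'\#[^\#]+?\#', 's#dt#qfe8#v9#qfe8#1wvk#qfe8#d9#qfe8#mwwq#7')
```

['#dt#', '#v9#', '#1wvk#', '#d9#', '#mwwq#']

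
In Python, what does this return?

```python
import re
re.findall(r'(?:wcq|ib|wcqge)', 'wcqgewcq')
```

['wcq', 'wcq']

Branches in `(...|...)` are attempted left-to-right; the first branch that allows the whole pattern to succeed is taken.
Since nothing is captured, `findall` lists the 2 matched substrings directly.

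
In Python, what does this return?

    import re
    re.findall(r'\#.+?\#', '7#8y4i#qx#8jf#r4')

Because the quantifier is non-greedy, it stops expanding at the earliest point where the rest of the pattern can succeed.
Walking the string: at [1:7] → '#8y4i#'; at [9:14] → '#8jf#'.
`findall` yields the raw match text (2 of them) because the pattern has no groups.

['#8y4i#', '#8jf#']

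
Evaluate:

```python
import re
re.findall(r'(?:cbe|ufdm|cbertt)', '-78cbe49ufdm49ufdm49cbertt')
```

['cbe', 'ufdm', 'ufdm', 'cbe']

The regex engine tests alternatives in the order written; an earlier branch that matches wins even if a later one would match more.
`findall` yields the raw match text (4 of them) because the pattern has no groups.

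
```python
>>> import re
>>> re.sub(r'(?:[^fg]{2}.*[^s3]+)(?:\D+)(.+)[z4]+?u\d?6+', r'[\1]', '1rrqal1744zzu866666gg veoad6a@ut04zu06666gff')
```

Each match is replaced using the text its own group 1 captured.

'[04]gff'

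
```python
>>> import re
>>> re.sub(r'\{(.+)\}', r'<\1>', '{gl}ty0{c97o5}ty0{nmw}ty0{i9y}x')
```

'<gl}ty0{c97o5}ty0{nmw}ty0{i9y>x'

Each match is replaced using the text its own group 1 captured.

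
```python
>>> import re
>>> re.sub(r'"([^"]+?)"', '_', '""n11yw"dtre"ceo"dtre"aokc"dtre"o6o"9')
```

Matches: at [1:8] → '"n11yw"'; at [12:17] → '"ceo"'; at [21:27] → '"aokc"'; at [31:36] → '"o6o"'.
Every occurrence is swapped for '_'.

'"_dtre_dtre_dtre_9'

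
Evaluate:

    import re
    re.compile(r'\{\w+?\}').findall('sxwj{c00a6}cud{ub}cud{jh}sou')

['{c00a6}', '{ub}', '{jh}']

Walking the string: at [4:11] → '{c00a6}'; at [14:18] → '{ub}'; at [21:25] → '{jh}'.
`findall` yields the raw match text (3 of them) because the pattern has no groups.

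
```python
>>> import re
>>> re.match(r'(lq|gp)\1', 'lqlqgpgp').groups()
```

('lq',)

`\1` is not a pattern — it's the concrete string captured by group 1, re-applied verbatim.
`re.match` only tries the pattern at the start of the string.
The match spans [0:4] → 'lqlq'.
Captured: group 1 = 'lq'.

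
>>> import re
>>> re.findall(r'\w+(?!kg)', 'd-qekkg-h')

A negative assertion filters positions out without eating any characters.
No capturing groups, so `findall` returns the 3 full match strings.

['d', 'qekkg', 'h']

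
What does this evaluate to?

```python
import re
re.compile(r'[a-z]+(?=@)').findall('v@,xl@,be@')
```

Lookahead/lookbehind check context without consuming it, so the matched span excludes the asserted characters.
Since nothing is captured, `findall` lists the 3 matched substrings directly.

['v', 'xl', 'be']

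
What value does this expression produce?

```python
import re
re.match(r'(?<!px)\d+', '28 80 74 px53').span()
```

`re.match` won't scan ahead — the pattern has to work from the very first character.
The match spans [0:2] → '28'.

(0, 2)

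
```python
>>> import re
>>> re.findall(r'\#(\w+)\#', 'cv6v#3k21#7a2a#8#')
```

Matches: at [4:10] match '#3k21#', group 1 = '3k21'; at [14:17] match '#8#', group 1 = '8'.
Because there's exactly one group, `findall` drops the full match and keeps group 1 from each hit.

['3k21', '8']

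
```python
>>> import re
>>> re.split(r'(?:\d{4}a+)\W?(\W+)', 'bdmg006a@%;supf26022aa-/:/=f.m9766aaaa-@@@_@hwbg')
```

Pattern: exactly 4 of a digit, then one or more of the literal 'a' (non-capturing group); then optionally a non-word character; then one or more of a non-word character (captured).
Matches to split on: at [16:27] → '6022aa-/:/='; at [30:42] → '9766aaaa-@@@'.
With a capturing group present, the delimiter's captured portion is kept in the result list.

['bdmg006a@%;supf2', '/:/=', 'f.m', '@@@', '_@hwbg']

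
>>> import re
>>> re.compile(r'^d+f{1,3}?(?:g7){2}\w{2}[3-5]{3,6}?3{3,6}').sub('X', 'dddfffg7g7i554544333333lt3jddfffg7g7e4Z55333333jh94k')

'Xlt3jddfffg7g7e4Z55333333jh94k'

The pattern matches anchored at the start of the string; then one or more of a literal 'd', then 1 to 3 of a literal 'f' (lazy), then the literal 'g7' repeated 2 times; then exactly 2 of a word character, then 3 to 6 of a character in [3-5] (lazy), then 3 to 6 of the literal '3'.
`sub` substitutes 'X' at each match site.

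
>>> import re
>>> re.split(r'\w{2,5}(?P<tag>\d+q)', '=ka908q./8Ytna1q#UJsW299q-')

The pattern matches 2 to 5 of a word character; then one or more of a digit, then the literal 'q' (captured as 'tag').
Matches to split on: at [1:7] → 'ka908q'; at [9:16] → '8Ytna1q'; at [17:25] → 'UJsW299q'.
Because the pattern has a capturing group, `split` also inserts each captured text between the pieces.

['=', '8q', './', '1q', '#', '99q', '-']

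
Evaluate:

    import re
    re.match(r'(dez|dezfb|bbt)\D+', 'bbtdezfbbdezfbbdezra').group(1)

'bbt'

The match spans [0:20] → 'bbtdezfbbdezfbbdezra'.
Captured: group 1 = 'bbt'.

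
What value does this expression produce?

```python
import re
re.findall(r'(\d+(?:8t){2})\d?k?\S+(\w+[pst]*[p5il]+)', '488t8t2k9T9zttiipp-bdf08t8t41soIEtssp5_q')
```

[('488t8t', 'p5')]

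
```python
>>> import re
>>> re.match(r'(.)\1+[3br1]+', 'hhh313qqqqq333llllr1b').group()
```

`match` is anchored at position 0; if the pattern doesn't fit there, it returns None.
The match spans [0:6] → 'hhh313'.

'hhh313'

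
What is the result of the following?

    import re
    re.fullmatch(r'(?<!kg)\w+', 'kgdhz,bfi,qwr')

Because the assertion is negative and zero-width, positions next to the forbidden text are skipped.
`fullmatch` succeeds only if the pattern covers the string from start to end.
Here the string isn't matched end-to-end, so the call returns None.

None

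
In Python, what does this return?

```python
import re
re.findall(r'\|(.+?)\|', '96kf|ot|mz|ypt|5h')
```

['ot', 'ypt']

Lazy quantifiers expand one character at a time until the remainder of the pattern can match.
Walking the string: at [4:8] match '|ot|', group 1 = 'ot'; at [10:15] match '|ypt|', group 1 = 'ypt'.
One capturing group, so `findall` returns just the captured substring from each match — 2 in all.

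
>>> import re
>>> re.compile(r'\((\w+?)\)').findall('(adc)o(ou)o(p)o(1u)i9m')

`findall` collects group 1 from each match (4 total).

['adc', 'ou', 'p', '1u']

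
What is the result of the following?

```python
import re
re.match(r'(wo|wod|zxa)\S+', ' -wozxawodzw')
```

None

`re.match` won't scan ahead — the pattern has to work from the very first character.
Here position 0 doesn't satisfy it, so the call returns None.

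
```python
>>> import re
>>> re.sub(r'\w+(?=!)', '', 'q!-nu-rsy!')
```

Lookahead/lookbehind check context without consuming it, so the matched span excludes the asserted characters.
Every occurrence is swapped for ''.

'!-nu-!'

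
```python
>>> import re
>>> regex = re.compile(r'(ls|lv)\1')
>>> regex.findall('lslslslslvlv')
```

A backreference is literal: `\1` must see the identical characters the first group matched.
With a single group, `findall` returns only what that group captured — 3 items.

['ls', 'ls', 'lv']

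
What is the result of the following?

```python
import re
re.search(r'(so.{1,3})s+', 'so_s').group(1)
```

'so_'

The match spans [0:4] → 'so_s'.
Captured: group 1 = 'so_'.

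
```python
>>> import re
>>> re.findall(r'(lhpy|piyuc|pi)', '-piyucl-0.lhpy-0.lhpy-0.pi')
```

['piyuc', 'lhpy', 'lhpy', 'pi']

Alternation tries branches left to right and keeps the first one that lets the overall match succeed at that position.
`findall` collects group 1 from each match (4 total).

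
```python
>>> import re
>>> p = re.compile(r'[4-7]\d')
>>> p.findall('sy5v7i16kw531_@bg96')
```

Pattern: a character in [4-7]; then a digit.
`findall` yields the raw match text (1 of them) because the pattern has no groups.

['53']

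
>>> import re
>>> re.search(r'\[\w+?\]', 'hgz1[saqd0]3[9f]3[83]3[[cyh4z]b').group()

Unlike `match`, `search` isn't anchored — it looks for the pattern anywhere in the string.
The match spans [4:11] → '[saqd0]'.

'[saqd0]'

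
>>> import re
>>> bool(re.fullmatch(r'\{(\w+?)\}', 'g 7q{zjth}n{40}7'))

False

`re.fullmatch` requires the pattern to consume the entire string.
Here the pattern can't cover the whole string, so the call returns None, and `bool(None)` is False.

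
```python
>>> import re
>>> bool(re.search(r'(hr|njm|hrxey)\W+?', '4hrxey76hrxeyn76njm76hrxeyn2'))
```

Here the pattern never matches, so the call returns None, and `bool(None)` is False.

False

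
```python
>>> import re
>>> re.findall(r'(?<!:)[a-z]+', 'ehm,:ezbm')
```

`(?!…)`/`(?<!…)` only lets a position through if the neighbouring text does NOT match; no characters are consumed.
Matches: at [0:3] → 'ehm'; at [6:9] → 'zbm'.
With no groups in the pattern, `findall` gives back each whole match — 2 here.

['ehm', 'zbm']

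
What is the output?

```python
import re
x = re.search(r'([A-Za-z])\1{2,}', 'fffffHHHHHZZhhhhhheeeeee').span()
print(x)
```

(0, 5)

After group 1 captures some text, `\1` only succeeds where that same text appears again.
`re.search` scans for the first position where the pattern succeeds.
The match spans [0:5] → 'fffff'.
Captured: group 1 = 'f'.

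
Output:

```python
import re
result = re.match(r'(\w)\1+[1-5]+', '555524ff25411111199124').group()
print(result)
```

After group 1 captures some text, `\1` only succeeds where that same text appears again.
`match` is anchored at position 0; if the pattern doesn't fit there, it returns None.
The match spans [0:6] → '555524'.
Captured: group 1 = '5'.

555524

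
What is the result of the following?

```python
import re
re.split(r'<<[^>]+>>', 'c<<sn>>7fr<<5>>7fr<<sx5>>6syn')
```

Each match becomes a cut point; 4 segments remain.

['c', '7fr', '7fr', '6syn']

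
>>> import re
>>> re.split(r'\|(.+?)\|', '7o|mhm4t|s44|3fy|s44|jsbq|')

['7o', 'mhm4t', 's44', '3fy', 's44', 'jsbq', '']

With the lazy modifier that quantifier settles for the fewest repetitions that let the rest of the pattern succeed (the atoms after it are unaffected and can still be greedy).
Because the pattern has a capturing group, `split` also inserts each captured text between the pieces.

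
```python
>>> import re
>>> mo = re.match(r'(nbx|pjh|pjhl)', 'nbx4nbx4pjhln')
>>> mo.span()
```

(0, 3)

`re.match` won't scan ahead — the pattern has to work from the very first character.
The match spans [0:3] → 'nbx'.
Captured: group 1 = 'nbx'.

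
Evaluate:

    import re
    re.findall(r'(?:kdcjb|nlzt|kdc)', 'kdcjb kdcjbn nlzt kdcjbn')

['kdcjb', 'kdcjb', 'nlzt', 'kdcjb']

Alternation isn't longest-match — the leftmost alternative that fits at this position is chosen.
Matches: at [0:5] → 'kdcjb'; at [6:11] → 'kdcjb'; at [13:17] → 'nlzt'; at [18:23] → 'kdcjb'.
`findall` yields the raw match text (4 of them) because the pattern has no groups.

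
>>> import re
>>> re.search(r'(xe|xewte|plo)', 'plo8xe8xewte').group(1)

The match spans [0:3] → 'plo'.
Captured: group 1 = 'plo'.

'plo'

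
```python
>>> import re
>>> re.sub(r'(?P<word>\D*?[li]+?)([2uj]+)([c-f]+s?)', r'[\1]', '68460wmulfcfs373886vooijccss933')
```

This matches zero or more of a non-digit (lazy), then one or more of one of [li] (lazy) (captured as 'word'); then one or more of one of [2uj] (captured); then one or more of a character in [c-f], then optionally the literal 's' (captured).
Matches: at [19:27] → 'vooijccs'.
Each match is replaced using the text its own group 1 captured.

'68460wmulfcfs373886[vooi]s933'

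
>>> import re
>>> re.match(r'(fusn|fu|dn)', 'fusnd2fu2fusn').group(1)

'fusn'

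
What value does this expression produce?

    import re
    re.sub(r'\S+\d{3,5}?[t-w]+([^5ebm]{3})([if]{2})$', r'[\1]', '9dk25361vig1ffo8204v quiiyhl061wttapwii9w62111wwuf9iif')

'9dk25361vig1ffo8204v [f9i]'

Pattern: one or more of a non-whitespace character, then 3 to 5 of a digit (lazy), then one or more of a character in [t-w]; then exactly 3 of any character except [5ebm] (captured); then exactly 2 of one of [if] (captured); then anchored at the end.
Matches: at [21:54] → 'quiiyhl061wttapwii9w62111wwuf9iif'.
The replacement refers to a captured group, so each match is rewritten using its own captured text.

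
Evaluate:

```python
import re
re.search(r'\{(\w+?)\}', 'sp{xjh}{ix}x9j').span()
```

(2, 7)

`search` walks the string left to right and returns the first match it finds.
The match spans [2:7] → '{xjh}'.
Captured: group 1 = 'xjh'.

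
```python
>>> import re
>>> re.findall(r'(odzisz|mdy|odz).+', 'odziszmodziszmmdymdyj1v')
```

Branches in `(...|...)` are attempted left-to-right; the first branch that allows the whole pattern to succeed is taken.
Because there's exactly one group, `findall` drops the full match and keeps group 1 from the one hit.

['odzisz']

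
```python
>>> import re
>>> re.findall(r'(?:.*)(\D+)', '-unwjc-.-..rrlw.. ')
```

[' ']

This matches zero or more of any character (non-capturing group); then one or more of a non-digit (captured).
`findall` collects group 1 from the one match (1 total).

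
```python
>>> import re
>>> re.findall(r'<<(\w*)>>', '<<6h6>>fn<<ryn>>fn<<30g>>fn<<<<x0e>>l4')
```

With a single group, `findall` returns only what that group captured — 4 items.

['6h6', 'ryn', '30g', 'x0e']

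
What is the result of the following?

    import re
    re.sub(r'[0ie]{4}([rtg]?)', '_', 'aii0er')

This matches exactly 4 of one of [0ie]; then optionally one of [rtg] (captured).
Matches: at [1:6] → 'ii0er'.
Every occurrence is swapped for '_'.

'a_'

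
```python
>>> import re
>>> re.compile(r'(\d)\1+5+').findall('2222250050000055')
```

The backreference `\1` re-matches whatever the first group consumed, character for character.
Walking the string: at [0:6] match '222225', group 1 = '2'; at [6:9] match '005', group 1 = '0'; at [9:16] match '0000055', group 1 = '0'.
Because there's exactly one group, `findall` drops the full match and keeps group 1 from each hit.

['2', '0', '0']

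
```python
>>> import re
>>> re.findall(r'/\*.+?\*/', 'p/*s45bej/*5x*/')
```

['/*s45bej/*5x*/']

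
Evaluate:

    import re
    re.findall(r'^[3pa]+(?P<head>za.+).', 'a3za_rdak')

['za_rda']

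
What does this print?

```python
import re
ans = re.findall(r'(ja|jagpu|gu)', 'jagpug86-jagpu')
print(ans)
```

Branches in `(...|...)` are attempted left-to-right; the first branch that allows the whole pattern to succeed is taken.
One capturing group, so `findall` returns just the captured substring from each match — 2 in all.

['ja', 'ja']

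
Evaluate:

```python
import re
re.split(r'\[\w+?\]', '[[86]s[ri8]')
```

Matches to split on: at [1:5] → '[86]'; at [6:11] → '[ri8]'.
`split` removes every match and returns the 3 fragments in between.

['[', 's', '']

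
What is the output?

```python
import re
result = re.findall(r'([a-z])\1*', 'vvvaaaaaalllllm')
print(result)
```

`\1` has to match the exact text group 1 already captured.
Scanning left to right: at [0:3] match 'vvv', group 1 = 'v'; at [3:9] match 'aaaaaa', group 1 = 'a'; at [9:14] match 'lllll', group 1 = 'l'; at [14:15] match 'm', group 1 = 'm'.
With a single group, `findall` returns only what that group captured — 4 items.

['v', 'a', 'l', 'm']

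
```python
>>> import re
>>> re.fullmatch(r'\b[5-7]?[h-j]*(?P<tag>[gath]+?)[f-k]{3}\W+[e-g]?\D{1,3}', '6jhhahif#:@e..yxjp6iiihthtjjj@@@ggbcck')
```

Pattern: a word boundary (`\b`, zero-width); then optionally a character in [5-7], then zero or more of a character in [h-j]; then one or more of one of [gath] (lazy) (captured as 'tag'); then exactly 3 of a character in [f-k]; then one or more of a non-word character, then optionally a character in [e-g], then 1 to 3 of a non-digit.
`fullmatch` succeeds only if the pattern covers the string from start to end.
Here the string isn't matched end-to-end, so the call returns None.

None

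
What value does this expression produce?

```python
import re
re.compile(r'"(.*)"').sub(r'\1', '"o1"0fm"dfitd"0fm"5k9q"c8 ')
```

'o1"0fm"dfitd"0fm"5k9qc8 '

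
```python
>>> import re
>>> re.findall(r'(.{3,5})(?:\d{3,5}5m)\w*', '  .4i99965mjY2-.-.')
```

The pattern matches 3 to 5 of any character (captured); then 3 to 5 of a digit, then the literal '5m' (non-capturing group); then zero or more of a word character.
Scanning left to right: at [0:14] match '  .4i99965mjY2', group 1 = '  .4i'.
With a single group, `findall` returns only what that group captured — 1 item.

['  .4i']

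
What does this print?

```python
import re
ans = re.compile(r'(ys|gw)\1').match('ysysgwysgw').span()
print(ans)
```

With `match`, the pattern is implicitly anchored at the beginning.
The match spans [0:4] → 'ysys'.

(0, 4)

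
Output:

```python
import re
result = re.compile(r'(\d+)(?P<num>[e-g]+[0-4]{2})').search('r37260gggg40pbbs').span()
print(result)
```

(1, 12)

The pattern matches one or more of a digit (captured); then one or more of a character in [e-g], then exactly 2 of a character in [0-4] (captured as 'num').
`re.search` scans for the first position where the pattern succeeds.
The match spans [1:12] → '37260gggg40'.
Captured: group 1 = '37260', group 2 = 'gggg40'.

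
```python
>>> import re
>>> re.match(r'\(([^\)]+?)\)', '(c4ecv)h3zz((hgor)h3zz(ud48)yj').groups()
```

('c4ecv',)

The match spans [0:7] → '(c4ecv)'.
Captured: group 1 = 'c4ecv'.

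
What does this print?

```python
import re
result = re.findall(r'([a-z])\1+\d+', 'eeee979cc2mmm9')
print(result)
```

`\1` is not a pattern — it's the concrete string captured by group 1, re-applied verbatim.
With a single group, `findall` returns only what that group captured — 3 items.

['e', 'c', 'm']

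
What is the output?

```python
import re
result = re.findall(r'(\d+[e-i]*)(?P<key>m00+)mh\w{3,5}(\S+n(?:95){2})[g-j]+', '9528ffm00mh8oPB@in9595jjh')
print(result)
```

[('9528ff', 'm00', '@in9595')]

The pattern matches one or more of a digit, then zero or more of a character in [e-i] (captured); then the literal 'm0', then one or more of the literal '0' (captured as 'key'); then the literal 'mh', then 3 to 5 of a word character; then one or more of a non-whitespace character, then the literal 'n', then the literal '95' repeated 2 times (captured); then one or more of a character in [g-j].
Matches: at [0:25] match '9528ffm00mh8oPB@in9595jjh', groups = ('9528ff', 'm00', '@in9595').
Multiple groups make `findall` return tuples — one 3-tuple for the one match.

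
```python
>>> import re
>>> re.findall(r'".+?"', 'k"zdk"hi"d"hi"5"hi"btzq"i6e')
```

With the lazy modifier that quantifier settles for the fewest repetitions that let the rest of the pattern succeed (the atoms after it are unaffected and can still be greedy).
Walking the string: at [1:6] → '"zdk"'; at [8:11] → '"d"'; at [13:16] → '"5"'; at [18:24] → '"btzq"'.
`findall` yields the raw match text (4 of them) because the pattern has no groups.

['"zdk"', '"d"', '"5"', '"btzq"']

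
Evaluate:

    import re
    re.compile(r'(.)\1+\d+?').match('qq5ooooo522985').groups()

('q',)

The backreference `\1` re-matches whatever the first group consumed, character for character.
With `match`, the pattern is implicitly anchored at the beginning.
The match spans [0:3] → 'qq5'.
Captured: group 1 = 'q'.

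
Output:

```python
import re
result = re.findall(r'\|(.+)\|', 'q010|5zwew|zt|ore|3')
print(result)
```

['5zwew|zt|ore']

`findall` collects group 1 from the one match (1 total).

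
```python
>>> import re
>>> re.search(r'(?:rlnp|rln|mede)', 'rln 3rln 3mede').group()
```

The match spans [0:3] → 'rln'.

'rln'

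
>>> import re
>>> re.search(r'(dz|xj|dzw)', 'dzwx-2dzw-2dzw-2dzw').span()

Alternation isn't longest-match — the leftmost alternative that fits at this position is chosen.
The match spans [0:2] → 'dz'.

(0, 2)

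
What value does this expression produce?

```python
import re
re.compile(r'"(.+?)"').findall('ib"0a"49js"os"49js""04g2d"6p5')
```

Lazy quantifiers expand one character at a time until the remainder of the pattern can match.
Scanning left to right: at [2:6] match '"0a"', group 1 = '0a'; at [10:14] match '"os"', group 1 = 'os'; at [18:26] match '""04g2d"', group 1 = '"04g2d'.
One capturing group, so `findall` returns just the captured substring from each match — 3 in all.

['0a', 'os', '"04g2d']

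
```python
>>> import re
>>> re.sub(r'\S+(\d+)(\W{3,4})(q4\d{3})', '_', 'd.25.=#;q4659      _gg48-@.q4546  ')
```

'_      _  '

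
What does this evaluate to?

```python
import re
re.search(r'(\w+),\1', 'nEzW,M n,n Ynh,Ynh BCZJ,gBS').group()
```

'n,n'

After group 1 captures some text, `\1` only succeeds where that same text appears again.
`search` walks the string left to right and returns the first match it finds.
The match spans [7:10] → 'n,n'.
Captured: group 1 = 'n'.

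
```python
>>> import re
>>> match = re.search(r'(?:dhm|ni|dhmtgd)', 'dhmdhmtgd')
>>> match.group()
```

'dhm'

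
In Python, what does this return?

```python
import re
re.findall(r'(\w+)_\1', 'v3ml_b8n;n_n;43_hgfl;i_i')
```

['n', 'i']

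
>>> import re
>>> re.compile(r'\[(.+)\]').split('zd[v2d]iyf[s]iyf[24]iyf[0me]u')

['zd', 'v2d]iyf[s]iyf[24]iyf[0me', 'u']

Matches to split on: at [2:28] → '[v2d]iyf[s]iyf[24]iyf[0me]'.
With a capturing group present, the delimiter's captured portion is kept in the result list.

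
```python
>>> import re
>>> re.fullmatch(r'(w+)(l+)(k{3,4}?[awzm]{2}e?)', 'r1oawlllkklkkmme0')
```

This matches one or more of a literal 'w' (captured); then one or more of a literal 'l' (captured); then 3 to 4 of a literal 'k' (lazy), then exactly 2 of one of [awzm], then optionally a literal 'e' (captured).
`re.fullmatch` is like wrapping the pattern in `^…$` (in single-line mode).
Here the pattern can't cover the whole string, so the call returns None.

None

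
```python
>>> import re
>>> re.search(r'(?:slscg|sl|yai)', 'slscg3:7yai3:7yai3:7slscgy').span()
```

(0, 5)

Alternation tries branches left to right and keeps the first one that lets the overall match succeed at that position.
`search` walks the string left to right and returns the first match it finds.
The match spans [0:5] → 'slscg'.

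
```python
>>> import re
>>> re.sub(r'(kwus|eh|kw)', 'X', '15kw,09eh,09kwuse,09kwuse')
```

'15X,09X,09Xe,09Xe'

Branches in `(...|...)` are attempted left-to-right; the first branch that allows the whole pattern to succeed is taken.
Matches: at [2:4] → 'kw'; at [7:9] → 'eh'; at [12:16] → 'kwus'; at [20:24] → 'kwus'.
Each match is replaced by 'X'.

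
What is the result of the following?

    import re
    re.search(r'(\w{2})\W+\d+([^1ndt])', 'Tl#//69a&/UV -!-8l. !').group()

'Tl#//69a'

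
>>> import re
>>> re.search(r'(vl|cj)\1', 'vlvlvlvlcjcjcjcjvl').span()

(0, 4)

A backreference is literal: `\1` must see the identical characters the first group matched.
The match spans [0:4] → 'vlvl'.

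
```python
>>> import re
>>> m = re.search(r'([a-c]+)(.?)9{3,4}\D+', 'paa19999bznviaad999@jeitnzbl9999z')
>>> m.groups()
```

('aa', '1')

Pattern: one or more of a character in [a-c] (captured); then optionally any character (captured); then 3 to 4 of the literal '9', then one or more of a non-digit.
`re.search` scans for the first position where the pattern succeeds.
The match spans [1:16] → 'aa19999bznviaad'.
Captured: group 1 = 'aa', group 2 = '1'.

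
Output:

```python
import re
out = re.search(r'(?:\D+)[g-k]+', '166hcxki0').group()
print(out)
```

hcxki

Pattern: one or more of a non-digit (non-capturing group); then one or more of a character in [g-k].
Unlike `match`, `search` isn't anchored — it looks for the pattern anywhere in the string.
The match spans [3:8] → 'hcxki'.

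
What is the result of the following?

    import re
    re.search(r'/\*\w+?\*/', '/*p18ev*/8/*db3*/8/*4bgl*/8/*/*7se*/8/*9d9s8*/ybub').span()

(0, 9)

The match spans [0:9] → '/*p18ev*/'.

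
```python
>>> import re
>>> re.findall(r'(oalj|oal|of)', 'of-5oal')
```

['of', 'oal']

Walking the string: at [0:2] match 'of', group 1 = 'of'; at [4:7] match 'oal', group 1 = 'oal'.
With a single group, `findall` returns only what that group captured — 2 items.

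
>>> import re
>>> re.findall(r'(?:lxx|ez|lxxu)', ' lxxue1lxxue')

The regex engine tests alternatives in the order written; an earlier branch that matches wins even if a later one would match more.
Since nothing is captured, `findall` lists the 2 matched substrings directly.

['lxx', 'lxx']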